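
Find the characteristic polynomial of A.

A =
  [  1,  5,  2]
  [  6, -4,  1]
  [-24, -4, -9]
x^3 + 12*x^2 + 45*x + 50

Expanding det(x·I − A) (e.g. by cofactor expansion or by noting that A is similar to its Jordan form J, which has the same characteristic polynomial as A) gives
  χ_A(x) = x^3 + 12*x^2 + 45*x + 50
which factors as (x + 2)*(x + 5)^2. The eigenvalues (with algebraic multiplicities) are λ = -5 with multiplicity 2, λ = -2 with multiplicity 1.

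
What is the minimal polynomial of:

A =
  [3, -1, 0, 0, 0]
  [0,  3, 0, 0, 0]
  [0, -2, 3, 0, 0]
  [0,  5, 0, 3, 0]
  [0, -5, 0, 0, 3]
x^2 - 6*x + 9

The characteristic polynomial is χ_A(x) = (x - 3)^5, so the eigenvalues are known. The minimal polynomial is
  m_A(x) = Π_λ (x − λ)^{k_λ}
where k_λ is the size of the *largest* Jordan block for λ (equivalently, the smallest k with (A − λI)^k v = 0 for every generalised eigenvector v of λ).

  λ = 3: largest Jordan block has size 2, contributing (x − 3)^2

So m_A(x) = (x - 3)^2 = x^2 - 6*x + 9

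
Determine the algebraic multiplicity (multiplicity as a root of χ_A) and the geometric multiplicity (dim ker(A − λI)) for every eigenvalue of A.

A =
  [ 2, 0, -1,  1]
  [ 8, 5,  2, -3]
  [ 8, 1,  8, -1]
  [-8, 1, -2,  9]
λ = 6: alg = 4, geom = 2

Step 1 — factor the characteristic polynomial to read off the algebraic multiplicities:
  χ_A(x) = (x - 6)^4

Step 2 — compute geometric multiplicities via the rank-nullity identity g(λ) = n − rank(A − λI):
  rank(A − (6)·I) = 2, so dim ker(A − (6)·I) = n − 2 = 2

Summary:
  λ = 6: algebraic multiplicity = 4, geometric multiplicity = 2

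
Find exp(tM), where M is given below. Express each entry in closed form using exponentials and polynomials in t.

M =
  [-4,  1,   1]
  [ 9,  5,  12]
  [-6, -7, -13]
e^{tM} =
  [3*t^2*exp(-4*t)/2 + exp(-4*t), t^2*exp(-4*t) + t*exp(-4*t), 3*t^2*exp(-4*t)/2 + t*exp(-4*t)]
  [9*t^2*exp(-4*t)/2 + 9*t*exp(-4*t), 3*t^2*exp(-4*t) + 9*t*exp(-4*t) + exp(-4*t), 9*t^2*exp(-4*t)/2 + 12*t*exp(-4*t)]
  [-9*t^2*exp(-4*t)/2 - 6*t*exp(-4*t), -3*t^2*exp(-4*t) - 7*t*exp(-4*t), -9*t^2*exp(-4*t)/2 - 9*t*exp(-4*t) + exp(-4*t)]

Strategy: write M = P · J · P⁻¹ where J is a Jordan canonical form, so e^{tM} = P · e^{tJ} · P⁻¹, and e^{tJ} can be computed block-by-block.

M has Jordan form
J =
  [-4,  1,  0]
  [ 0, -4,  1]
  [ 0,  0, -4]
(up to reordering of blocks).

Per-block formulas:
  For a 3×3 Jordan block J_3(-4): exp(t · J_3(-4)) = e^(-4t)·(I + t·N + (t^2/2)·N^2), where N is the 3×3 nilpotent shift.

After assembling e^{tJ} and conjugating by P, we get:

e^{tM} =
  [3*t^2*exp(-4*t)/2 + exp(-4*t), t^2*exp(-4*t) + t*exp(-4*t), 3*t^2*exp(-4*t)/2 + t*exp(-4*t)]
  [9*t^2*exp(-4*t)/2 + 9*t*exp(-4*t), 3*t^2*exp(-4*t) + 9*t*exp(-4*t) + exp(-4*t), 9*t^2*exp(-4*t)/2 + 12*t*exp(-4*t)]
  [-9*t^2*exp(-4*t)/2 - 6*t*exp(-4*t), -3*t^2*exp(-4*t) - 7*t*exp(-4*t), -9*t^2*exp(-4*t)/2 - 9*t*exp(-4*t) + exp(-4*t)]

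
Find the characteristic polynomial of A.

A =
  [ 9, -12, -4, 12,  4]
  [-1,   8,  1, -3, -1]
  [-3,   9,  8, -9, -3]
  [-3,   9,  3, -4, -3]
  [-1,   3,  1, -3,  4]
x^5 - 25*x^4 + 250*x^3 - 1250*x^2 + 3125*x - 3125

Expanding det(x·I − A) (e.g. by cofactor expansion or by noting that A is similar to its Jordan form J, which has the same characteristic polynomial as A) gives
  χ_A(x) = x^5 - 25*x^4 + 250*x^3 - 1250*x^2 + 3125*x - 3125
which factors as (x - 5)^5. The eigenvalues (with algebraic multiplicities) are λ = 5 with multiplicity 5.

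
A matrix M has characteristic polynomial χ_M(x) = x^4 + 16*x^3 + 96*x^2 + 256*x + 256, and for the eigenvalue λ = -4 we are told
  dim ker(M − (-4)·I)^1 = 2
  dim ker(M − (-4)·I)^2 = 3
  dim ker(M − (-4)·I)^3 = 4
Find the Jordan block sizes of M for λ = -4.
Block sizes for λ = -4: [3, 1]

From the dimensions of kernels of powers, the number of Jordan blocks of size at least j is d_j − d_{j−1} where d_j = dim ker(N^j) (with d_0 = 0). Computing the differences gives [2, 1, 1].
The number of blocks of size exactly k is (#blocks of size ≥ k) − (#blocks of size ≥ k + 1), so the partition is: 1 block(s) of size 1, 1 block(s) of size 3.
In nonincreasing order the block sizes are [3, 1].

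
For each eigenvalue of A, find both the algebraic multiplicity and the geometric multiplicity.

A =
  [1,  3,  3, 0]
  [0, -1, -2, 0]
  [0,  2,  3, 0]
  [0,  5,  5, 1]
λ = 1: alg = 4, geom = 3

Step 1 — factor the characteristic polynomial to read off the algebraic multiplicities:
  χ_A(x) = (x - 1)^4

Step 2 — compute geometric multiplicities via the rank-nullity identity g(λ) = n − rank(A − λI):
  rank(A − (1)·I) = 1, so dim ker(A − (1)·I) = n − 1 = 3

Summary:
  λ = 1: algebraic multiplicity = 4, geometric multiplicity = 3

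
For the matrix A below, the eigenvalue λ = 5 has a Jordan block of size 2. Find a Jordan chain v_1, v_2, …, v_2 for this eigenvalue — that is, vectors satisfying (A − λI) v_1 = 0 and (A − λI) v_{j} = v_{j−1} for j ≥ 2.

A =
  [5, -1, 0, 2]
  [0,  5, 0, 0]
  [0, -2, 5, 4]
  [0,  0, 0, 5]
A Jordan chain for λ = 5 of length 2:
v_1 = (-1, 0, -2, 0)ᵀ
v_2 = (0, 1, 0, 0)ᵀ

Let N = A − (5)·I. We want v_2 with N^2 v_2 = 0 but N^1 v_2 ≠ 0; then v_{j-1} := N · v_j for j = 2, …, 2.

Pick v_2 = (0, 1, 0, 0)ᵀ.
Then v_1 = N · v_2 = (-1, 0, -2, 0)ᵀ.

Sanity check: (A − (5)·I) v_1 = (0, 0, 0, 0)ᵀ = 0. ✓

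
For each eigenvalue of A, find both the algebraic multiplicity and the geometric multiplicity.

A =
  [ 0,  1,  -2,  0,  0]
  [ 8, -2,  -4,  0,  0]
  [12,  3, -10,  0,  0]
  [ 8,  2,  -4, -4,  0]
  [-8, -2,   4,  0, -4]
λ = -4: alg = 5, geom = 4

Step 1 — factor the characteristic polynomial to read off the algebraic multiplicities:
  χ_A(x) = (x + 4)^5

Step 2 — compute geometric multiplicities via the rank-nullity identity g(λ) = n − rank(A − λI):
  rank(A − (-4)·I) = 1, so dim ker(A − (-4)·I) = n − 1 = 4

Summary:
  λ = -4: algebraic multiplicity = 5, geometric multiplicity = 4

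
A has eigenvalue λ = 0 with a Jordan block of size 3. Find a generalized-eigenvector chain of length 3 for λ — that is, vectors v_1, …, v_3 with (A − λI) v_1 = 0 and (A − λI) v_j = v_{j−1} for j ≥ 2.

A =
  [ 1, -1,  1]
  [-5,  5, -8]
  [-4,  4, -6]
A Jordan chain for λ = 0 of length 3:
v_1 = (2, 2, 0)ᵀ
v_2 = (1, -5, -4)ᵀ
v_3 = (1, 0, 0)ᵀ

Let N = A − (0)·I. We want v_3 with N^3 v_3 = 0 but N^2 v_3 ≠ 0; then v_{j-1} := N · v_j for j = 3, …, 2.

Pick v_3 = (1, 0, 0)ᵀ.
Then v_2 = N · v_3 = (1, -5, -4)ᵀ.
Then v_1 = N · v_2 = (2, 2, 0)ᵀ.

Sanity check: (A − (0)·I) v_1 = (0, 0, 0)ᵀ = 0. ✓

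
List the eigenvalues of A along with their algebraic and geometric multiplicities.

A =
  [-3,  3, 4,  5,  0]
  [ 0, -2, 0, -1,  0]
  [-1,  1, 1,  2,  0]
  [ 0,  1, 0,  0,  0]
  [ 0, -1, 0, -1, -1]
λ = -1: alg = 5, geom = 3

Step 1 — factor the characteristic polynomial to read off the algebraic multiplicities:
  χ_A(x) = (x + 1)^5

Step 2 — compute geometric multiplicities via the rank-nullity identity g(λ) = n − rank(A − λI):
  rank(A − (-1)·I) = 2, so dim ker(A − (-1)·I) = n − 2 = 3

Summary:
  λ = -1: algebraic multiplicity = 5, geometric multiplicity = 3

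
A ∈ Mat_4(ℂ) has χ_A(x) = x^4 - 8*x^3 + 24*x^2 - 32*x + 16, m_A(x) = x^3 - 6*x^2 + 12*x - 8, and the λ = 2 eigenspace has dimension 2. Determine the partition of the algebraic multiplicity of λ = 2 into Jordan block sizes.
Block sizes for λ = 2: [3, 1]

Step 1 — from the characteristic polynomial, algebraic multiplicity of λ = 2 is 4. From dim ker(A − (2)·I) = 2, there are exactly 2 Jordan blocks for λ = 2.
Step 2 — from the minimal polynomial, the factor (x − 2)^3 tells us the largest block for λ = 2 has size 3.
Step 3 — with total size 4, 2 blocks, and largest block 3, the block sizes (in nonincreasing order) are [3, 1].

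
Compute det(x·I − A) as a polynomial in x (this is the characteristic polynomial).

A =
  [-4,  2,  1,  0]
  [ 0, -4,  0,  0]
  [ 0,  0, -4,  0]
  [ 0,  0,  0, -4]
x^4 + 16*x^3 + 96*x^2 + 256*x + 256

Expanding det(x·I − A) (e.g. by cofactor expansion or by noting that A is similar to its Jordan form J, which has the same characteristic polynomial as A) gives
  χ_A(x) = x^4 + 16*x^3 + 96*x^2 + 256*x + 256
which factors as (x + 4)^4. The eigenvalues (with algebraic multiplicities) are λ = -4 with multiplicity 4.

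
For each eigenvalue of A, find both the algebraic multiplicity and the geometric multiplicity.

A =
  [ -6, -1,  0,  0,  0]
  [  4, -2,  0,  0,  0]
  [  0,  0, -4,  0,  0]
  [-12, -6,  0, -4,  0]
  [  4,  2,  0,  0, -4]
λ = -4: alg = 5, geom = 4

Step 1 — factor the characteristic polynomial to read off the algebraic multiplicities:
  χ_A(x) = (x + 4)^5

Step 2 — compute geometric multiplicities via the rank-nullity identity g(λ) = n − rank(A − λI):
  rank(A − (-4)·I) = 1, so dim ker(A − (-4)·I) = n − 1 = 4

Summary:
  λ = -4: algebraic multiplicity = 5, geometric multiplicity = 4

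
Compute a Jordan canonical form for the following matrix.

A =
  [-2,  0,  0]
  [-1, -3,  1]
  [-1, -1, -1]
J_2(-2) ⊕ J_1(-2)

The characteristic polynomial is
  det(x·I − A) = x^3 + 6*x^2 + 12*x + 8 = (x + 2)^3

Eigenvalues and multiplicities (the geometric multiplicity of λ is n − rank(A − λI), which equals the number of Jordan blocks for λ):
  λ = -2: algebraic multiplicity = 3, geometric multiplicity = 2

Determining the block sizes for each eigenvalue:
  λ = -2: 2 blocks summing to 3 forces exactly one block of size 2 and the rest size 1 → block sizes [2, 1]

Assembling the blocks gives a Jordan form
J =
  [-2,  1,  0]
  [ 0, -2,  0]
  [ 0,  0, -2]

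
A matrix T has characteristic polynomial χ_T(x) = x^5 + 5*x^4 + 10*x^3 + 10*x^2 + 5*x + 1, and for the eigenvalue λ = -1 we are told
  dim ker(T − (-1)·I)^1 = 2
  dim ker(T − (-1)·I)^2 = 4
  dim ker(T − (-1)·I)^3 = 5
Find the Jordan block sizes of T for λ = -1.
Block sizes for λ = -1: [3, 2]

From the dimensions of kernels of powers, the number of Jordan blocks of size at least j is d_j − d_{j−1} where d_j = dim ker(N^j) (with d_0 = 0). Computing the differences gives [2, 2, 1].
The number of blocks of size exactly k is (#blocks of size ≥ k) − (#blocks of size ≥ k + 1), so the partition is: 1 block(s) of size 2, 1 block(s) of size 3.
In nonincreasing order the block sizes are [3, 2].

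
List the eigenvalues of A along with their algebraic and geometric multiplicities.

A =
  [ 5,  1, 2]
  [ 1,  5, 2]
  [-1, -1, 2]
λ = 4: alg = 3, geom = 2

Step 1 — factor the characteristic polynomial to read off the algebraic multiplicities:
  χ_A(x) = (x - 4)^3

Step 2 — compute geometric multiplicities via the rank-nullity identity g(λ) = n − rank(A − λI):
  rank(A − (4)·I) = 1, so dim ker(A − (4)·I) = n − 1 = 2

Summary:
  λ = 4: algebraic multiplicity = 3, geometric multiplicity = 2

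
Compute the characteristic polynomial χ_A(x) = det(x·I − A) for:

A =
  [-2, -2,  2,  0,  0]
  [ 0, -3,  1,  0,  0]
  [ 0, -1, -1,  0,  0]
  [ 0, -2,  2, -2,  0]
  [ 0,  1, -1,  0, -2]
x^5 + 10*x^4 + 40*x^3 + 80*x^2 + 80*x + 32

Expanding det(x·I − A) (e.g. by cofactor expansion or by noting that A is similar to its Jordan form J, which has the same characteristic polynomial as A) gives
  χ_A(x) = x^5 + 10*x^4 + 40*x^3 + 80*x^2 + 80*x + 32
which factors as (x + 2)^5. The eigenvalues (with algebraic multiplicities) are λ = -2 with multiplicity 5.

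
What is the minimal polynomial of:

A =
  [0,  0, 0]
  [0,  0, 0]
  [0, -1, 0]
x^2

The characteristic polynomial is χ_A(x) = x^3, so the eigenvalues are known. The minimal polynomial is
  m_A(x) = Π_λ (x − λ)^{k_λ}
where k_λ is the size of the *largest* Jordan block for λ (equivalently, the smallest k with (A − λI)^k v = 0 for every generalised eigenvector v of λ).

  λ = 0: largest Jordan block has size 2, contributing (x − 0)^2

So m_A(x) = x^2 = x^2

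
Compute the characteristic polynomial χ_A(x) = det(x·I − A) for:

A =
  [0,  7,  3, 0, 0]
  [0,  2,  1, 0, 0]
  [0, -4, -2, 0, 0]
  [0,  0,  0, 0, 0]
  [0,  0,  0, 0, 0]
x^5

Expanding det(x·I − A) (e.g. by cofactor expansion or by noting that A is similar to its Jordan form J, which has the same characteristic polynomial as A) gives
  χ_A(x) = x^5
which factors as x^5. The eigenvalues (with algebraic multiplicities) are λ = 0 with multiplicity 5.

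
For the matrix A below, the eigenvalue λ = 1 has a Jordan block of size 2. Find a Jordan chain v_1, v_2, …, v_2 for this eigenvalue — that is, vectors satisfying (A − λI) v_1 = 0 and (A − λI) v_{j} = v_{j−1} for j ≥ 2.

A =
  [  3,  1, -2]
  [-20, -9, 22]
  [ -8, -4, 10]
A Jordan chain for λ = 1 of length 2:
v_1 = (2, -4, 0)ᵀ
v_2 = (9, 0, 8)ᵀ

Let N = A − (1)·I. We want v_2 with N^2 v_2 = 0 but N^1 v_2 ≠ 0; then v_{j-1} := N · v_j for j = 2, …, 2.

Pick v_2 = (9, 0, 8)ᵀ.
Then v_1 = N · v_2 = (2, -4, 0)ᵀ.

Sanity check: (A − (1)·I) v_1 = (0, 0, 0)ᵀ = 0. ✓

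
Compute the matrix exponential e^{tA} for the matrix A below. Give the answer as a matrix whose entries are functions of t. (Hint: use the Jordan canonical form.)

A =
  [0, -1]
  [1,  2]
e^{tA} =
  [-t*exp(t) + exp(t), -t*exp(t)]
  [t*exp(t), t*exp(t) + exp(t)]

Strategy: write A = P · J · P⁻¹ where J is a Jordan canonical form, so e^{tA} = P · e^{tJ} · P⁻¹, and e^{tJ} can be computed block-by-block.

A has Jordan form
J =
  [1, 1]
  [0, 1]
(up to reordering of blocks).

Per-block formulas:
  For a 2×2 Jordan block J_2(1): exp(t · J_2(1)) = e^(1t)·(I + t·N), where N is the 2×2 nilpotent shift.

After assembling e^{tJ} and conjugating by P, we get:

e^{tA} =
  [-t*exp(t) + exp(t), -t*exp(t)]
  [t*exp(t), t*exp(t) + exp(t)]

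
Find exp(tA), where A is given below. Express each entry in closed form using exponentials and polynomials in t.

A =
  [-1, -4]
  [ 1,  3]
e^{tA} =
  [-2*t*exp(t) + exp(t), -4*t*exp(t)]
  [t*exp(t), 2*t*exp(t) + exp(t)]

Strategy: write A = P · J · P⁻¹ where J is a Jordan canonical form, so e^{tA} = P · e^{tJ} · P⁻¹, and e^{tJ} can be computed block-by-block.

A has Jordan form
J =
  [1, 1]
  [0, 1]
(up to reordering of blocks).

Per-block formulas:
  For a 2×2 Jordan block J_2(1): exp(t · J_2(1)) = e^(1t)·(I + t·N), where N is the 2×2 nilpotent shift.

After assembling e^{tJ} and conjugating by P, we get:

e^{tA} =
  [-2*t*exp(t) + exp(t), -4*t*exp(t)]
  [t*exp(t), 2*t*exp(t) + exp(t)]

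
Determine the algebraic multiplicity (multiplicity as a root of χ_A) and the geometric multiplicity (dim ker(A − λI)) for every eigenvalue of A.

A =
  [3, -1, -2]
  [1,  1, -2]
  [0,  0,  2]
λ = 2: alg = 3, geom = 2

Step 1 — factor the characteristic polynomial to read off the algebraic multiplicities:
  χ_A(x) = (x - 2)^3

Step 2 — compute geometric multiplicities via the rank-nullity identity g(λ) = n − rank(A − λI):
  rank(A − (2)·I) = 1, so dim ker(A − (2)·I) = n − 1 = 2

Summary:
  λ = 2: algebraic multiplicity = 3, geometric multiplicity = 2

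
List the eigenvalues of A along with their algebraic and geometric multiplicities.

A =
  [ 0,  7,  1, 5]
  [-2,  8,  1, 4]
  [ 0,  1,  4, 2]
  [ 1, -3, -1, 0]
λ = 3: alg = 4, geom = 2

Step 1 — factor the characteristic polynomial to read off the algebraic multiplicities:
  χ_A(x) = (x - 3)^4

Step 2 — compute geometric multiplicities via the rank-nullity identity g(λ) = n − rank(A − λI):
  rank(A − (3)·I) = 2, so dim ker(A − (3)·I) = n − 2 = 2

Summary:
  λ = 3: algebraic multiplicity = 4, geometric multiplicity = 2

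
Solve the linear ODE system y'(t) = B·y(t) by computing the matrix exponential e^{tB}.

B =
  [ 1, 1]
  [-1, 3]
e^{tB} =
  [-t*exp(2*t) + exp(2*t), t*exp(2*t)]
  [-t*exp(2*t), t*exp(2*t) + exp(2*t)]

Strategy: write B = P · J · P⁻¹ where J is a Jordan canonical form, so e^{tB} = P · e^{tJ} · P⁻¹, and e^{tJ} can be computed block-by-block.

B has Jordan form
J =
  [2, 1]
  [0, 2]
(up to reordering of blocks).

Per-block formulas:
  For a 2×2 Jordan block J_2(2): exp(t · J_2(2)) = e^(2t)·(I + t·N), where N is the 2×2 nilpotent shift.

After assembling e^{tJ} and conjugating by P, we get:

e^{tB} =
  [-t*exp(2*t) + exp(2*t), t*exp(2*t)]
  [-t*exp(2*t), t*exp(2*t) + exp(2*t)]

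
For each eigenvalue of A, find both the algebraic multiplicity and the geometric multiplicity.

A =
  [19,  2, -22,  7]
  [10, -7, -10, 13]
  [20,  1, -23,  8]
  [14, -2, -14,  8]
λ = -3: alg = 3, geom = 2; λ = 6: alg = 1, geom = 1

Step 1 — factor the characteristic polynomial to read off the algebraic multiplicities:
  χ_A(x) = (x - 6)*(x + 3)^3

Step 2 — compute geometric multiplicities via the rank-nullity identity g(λ) = n − rank(A − λI):
  rank(A − (-3)·I) = 2, so dim ker(A − (-3)·I) = n − 2 = 2
  rank(A − (6)·I) = 3, so dim ker(A − (6)·I) = n − 3 = 1

Summary:
  λ = -3: algebraic multiplicity = 3, geometric multiplicity = 2
  λ = 6: algebraic multiplicity = 1, geometric multiplicity = 1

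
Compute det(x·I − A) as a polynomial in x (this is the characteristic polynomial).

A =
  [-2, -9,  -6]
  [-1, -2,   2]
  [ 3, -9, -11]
x^3 + 15*x^2 + 75*x + 125

Expanding det(x·I − A) (e.g. by cofactor expansion or by noting that A is similar to its Jordan form J, which has the same characteristic polynomial as A) gives
  χ_A(x) = x^3 + 15*x^2 + 75*x + 125
which factors as (x + 5)^3. The eigenvalues (with algebraic multiplicities) are λ = -5 with multiplicity 3.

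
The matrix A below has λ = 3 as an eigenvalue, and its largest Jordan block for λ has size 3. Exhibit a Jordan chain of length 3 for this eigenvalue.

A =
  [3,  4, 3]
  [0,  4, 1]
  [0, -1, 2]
A Jordan chain for λ = 3 of length 3:
v_1 = (1, 0, 0)ᵀ
v_2 = (4, 1, -1)ᵀ
v_3 = (0, 1, 0)ᵀ

Let N = A − (3)·I. We want v_3 with N^3 v_3 = 0 but N^2 v_3 ≠ 0; then v_{j-1} := N · v_j for j = 3, …, 2.

Pick v_3 = (0, 1, 0)ᵀ.
Then v_2 = N · v_3 = (4, 1, -1)ᵀ.
Then v_1 = N · v_2 = (1, 0, 0)ᵀ.

Sanity check: (A − (3)·I) v_1 = (0, 0, 0)ᵀ = 0. ✓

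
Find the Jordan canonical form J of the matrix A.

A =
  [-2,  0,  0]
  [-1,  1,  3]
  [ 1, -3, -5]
J_2(-2) ⊕ J_1(-2)

The characteristic polynomial is
  det(x·I − A) = x^3 + 6*x^2 + 12*x + 8 = (x + 2)^3

Eigenvalues and multiplicities (the geometric multiplicity of λ is n − rank(A − λI), which equals the number of Jordan blocks for λ):
  λ = -2: algebraic multiplicity = 3, geometric multiplicity = 2

Determining the block sizes for each eigenvalue:
  λ = -2: 2 blocks summing to 3 forces exactly one block of size 2 and the rest size 1 → block sizes [2, 1]

Assembling the blocks gives a Jordan form
J =
  [-2,  1,  0]
  [ 0, -2,  0]
  [ 0,  0, -2]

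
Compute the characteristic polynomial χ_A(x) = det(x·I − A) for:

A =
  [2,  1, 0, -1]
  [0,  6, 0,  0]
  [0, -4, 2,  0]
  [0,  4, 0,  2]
x^4 - 12*x^3 + 48*x^2 - 80*x + 48

Expanding det(x·I − A) (e.g. by cofactor expansion or by noting that A is similar to its Jordan form J, which has the same characteristic polynomial as A) gives
  χ_A(x) = x^4 - 12*x^3 + 48*x^2 - 80*x + 48
which factors as (x - 6)*(x - 2)^3. The eigenvalues (with algebraic multiplicities) are λ = 2 with multiplicity 3, λ = 6 with multiplicity 1.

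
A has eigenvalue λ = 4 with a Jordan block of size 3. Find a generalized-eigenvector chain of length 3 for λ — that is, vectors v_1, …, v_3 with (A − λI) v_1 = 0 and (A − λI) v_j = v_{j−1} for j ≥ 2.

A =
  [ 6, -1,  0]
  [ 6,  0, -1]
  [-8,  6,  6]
A Jordan chain for λ = 4 of length 3:
v_1 = (-2, -4, 4)ᵀ
v_2 = (2, 6, -8)ᵀ
v_3 = (1, 0, 0)ᵀ

Let N = A − (4)·I. We want v_3 with N^3 v_3 = 0 but N^2 v_3 ≠ 0; then v_{j-1} := N · v_j for j = 3, …, 2.

Pick v_3 = (1, 0, 0)ᵀ.
Then v_2 = N · v_3 = (2, 6, -8)ᵀ.
Then v_1 = N · v_2 = (-2, -4, 4)ᵀ.

Sanity check: (A − (4)·I) v_1 = (0, 0, 0)ᵀ = 0. ✓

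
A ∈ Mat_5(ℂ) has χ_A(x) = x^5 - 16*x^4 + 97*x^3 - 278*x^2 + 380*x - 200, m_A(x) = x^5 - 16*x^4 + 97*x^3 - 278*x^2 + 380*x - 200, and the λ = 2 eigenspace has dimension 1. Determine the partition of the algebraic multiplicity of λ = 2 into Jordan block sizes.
Block sizes for λ = 2: [3]

Step 1 — from the characteristic polynomial, algebraic multiplicity of λ = 2 is 3. From dim ker(A − (2)·I) = 1, there are exactly 1 Jordan blocks for λ = 2.
Step 2 — from the minimal polynomial, the factor (x − 2)^3 tells us the largest block for λ = 2 has size 3.
Step 3 — with total size 3, 1 blocks, and largest block 3, the block sizes (in nonincreasing order) are [3].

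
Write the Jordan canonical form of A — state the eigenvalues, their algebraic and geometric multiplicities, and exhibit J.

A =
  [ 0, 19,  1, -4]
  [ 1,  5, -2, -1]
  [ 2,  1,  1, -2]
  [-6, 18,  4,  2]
J_1(-4) ⊕ J_3(4)

The characteristic polynomial is
  det(x·I − A) = x^4 - 8*x^3 + 128*x - 256 = (x - 4)^3*(x + 4)

Eigenvalues and multiplicities (the geometric multiplicity of λ is n − rank(A − λI), which equals the number of Jordan blocks for λ):
  λ = -4: algebraic multiplicity = 1, geometric multiplicity = 1
  λ = 4: algebraic multiplicity = 3, geometric multiplicity = 1

Determining the block sizes for each eigenvalue:
  λ = -4: one block (gm = 1), so the single block has size am = 1 → block sizes [1]
  λ = 4: one block (gm = 1), so the single block has size am = 3 → block sizes [3]

Assembling the blocks gives a Jordan form
J =
  [-4, 0, 0, 0]
  [ 0, 4, 1, 0]
  [ 0, 0, 4, 1]
  [ 0, 0, 0, 4]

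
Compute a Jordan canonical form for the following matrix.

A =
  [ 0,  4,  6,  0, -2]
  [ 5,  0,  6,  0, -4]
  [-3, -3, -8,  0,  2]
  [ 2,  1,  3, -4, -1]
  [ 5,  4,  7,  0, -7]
J_3(-4) ⊕ J_1(-4) ⊕ J_1(-3)

The characteristic polynomial is
  det(x·I − A) = x^5 + 19*x^4 + 144*x^3 + 544*x^2 + 1024*x + 768 = (x + 3)*(x + 4)^4

Eigenvalues and multiplicities (the geometric multiplicity of λ is n − rank(A − λI), which equals the number of Jordan blocks for λ):
  λ = -4: algebraic multiplicity = 4, geometric multiplicity = 2
  λ = -3: algebraic multiplicity = 1, geometric multiplicity = 1

Determining the block sizes for each eigenvalue:
  λ = -4: with am = 4 and gm = 2, the partition is not yet determined (e.g. several partitions of 4 into 2 parts exist). Let N = A − (-4)·I. Computing rank(N^1) = 3, rank(N^2) = 2, rank(N^3) = 1; the number of blocks of size ≥ j is rank(N^{j−1}) − rank(N^j), giving [2, 1, 1]. So we have 1 block(s) of size 3, 1 block(s) of size 1 → block sizes [3, 1]
  λ = -3: one block (gm = 1), so the single block has size am = 1 → block sizes [1]

Assembling the blocks gives a Jordan form
J =
  [-4,  1,  0,  0,  0]
  [ 0, -4,  1,  0,  0]
  [ 0,  0, -4,  0,  0]
  [ 0,  0,  0, -4,  0]
  [ 0,  0,  0,  0, -3]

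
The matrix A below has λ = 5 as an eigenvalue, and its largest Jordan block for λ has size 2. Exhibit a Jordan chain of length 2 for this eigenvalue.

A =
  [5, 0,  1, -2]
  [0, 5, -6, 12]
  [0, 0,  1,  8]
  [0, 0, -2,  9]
A Jordan chain for λ = 5 of length 2:
v_1 = (1, -6, -4, -2)ᵀ
v_2 = (0, 0, 1, 0)ᵀ

Let N = A − (5)·I. We want v_2 with N^2 v_2 = 0 but N^1 v_2 ≠ 0; then v_{j-1} := N · v_j for j = 2, …, 2.

Pick v_2 = (0, 0, 1, 0)ᵀ.
Then v_1 = N · v_2 = (1, -6, -4, -2)ᵀ.

Sanity check: (A − (5)·I) v_1 = (0, 0, 0, 0)ᵀ = 0. ✓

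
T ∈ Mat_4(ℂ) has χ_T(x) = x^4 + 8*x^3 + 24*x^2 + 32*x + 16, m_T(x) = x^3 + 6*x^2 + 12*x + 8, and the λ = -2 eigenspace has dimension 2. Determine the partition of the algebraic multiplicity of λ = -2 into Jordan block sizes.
Block sizes for λ = -2: [3, 1]

Step 1 — from the characteristic polynomial, algebraic multiplicity of λ = -2 is 4. From dim ker(T − (-2)·I) = 2, there are exactly 2 Jordan blocks for λ = -2.
Step 2 — from the minimal polynomial, the factor (x + 2)^3 tells us the largest block for λ = -2 has size 3.
Step 3 — with total size 4, 2 blocks, and largest block 3, the block sizes (in nonincreasing order) are [3, 1].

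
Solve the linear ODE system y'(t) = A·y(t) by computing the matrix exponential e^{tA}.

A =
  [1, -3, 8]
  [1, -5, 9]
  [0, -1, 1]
e^{tA} =
  [t^2*exp(-t)/2 + 2*t*exp(-t) + exp(-t), -t^2*exp(-t) - 3*t*exp(-t), 5*t^2*exp(-t)/2 + 8*t*exp(-t)]
  [-t^2*exp(-t) + t*exp(-t), 2*t^2*exp(-t) - 4*t*exp(-t) + exp(-t), -5*t^2*exp(-t) + 9*t*exp(-t)]
  [-t^2*exp(-t)/2, t^2*exp(-t) - t*exp(-t), -5*t^2*exp(-t)/2 + 2*t*exp(-t) + exp(-t)]

Strategy: write A = P · J · P⁻¹ where J is a Jordan canonical form, so e^{tA} = P · e^{tJ} · P⁻¹, and e^{tJ} can be computed block-by-block.

A has Jordan form
J =
  [-1,  1,  0]
  [ 0, -1,  1]
  [ 0,  0, -1]
(up to reordering of blocks).

Per-block formulas:
  For a 3×3 Jordan block J_3(-1): exp(t · J_3(-1)) = e^(-1t)·(I + t·N + (t^2/2)·N^2), where N is the 3×3 nilpotent shift.

After assembling e^{tJ} and conjugating by P, we get:

e^{tA} =
  [t^2*exp(-t)/2 + 2*t*exp(-t) + exp(-t), -t^2*exp(-t) - 3*t*exp(-t), 5*t^2*exp(-t)/2 + 8*t*exp(-t)]
  [-t^2*exp(-t) + t*exp(-t), 2*t^2*exp(-t) - 4*t*exp(-t) + exp(-t), -5*t^2*exp(-t) + 9*t*exp(-t)]
  [-t^2*exp(-t)/2, t^2*exp(-t) - t*exp(-t), -5*t^2*exp(-t)/2 + 2*t*exp(-t) + exp(-t)]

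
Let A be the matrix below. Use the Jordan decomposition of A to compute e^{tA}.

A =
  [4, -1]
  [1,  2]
e^{tA} =
  [t*exp(3*t) + exp(3*t), -t*exp(3*t)]
  [t*exp(3*t), -t*exp(3*t) + exp(3*t)]

Strategy: write A = P · J · P⁻¹ where J is a Jordan canonical form, so e^{tA} = P · e^{tJ} · P⁻¹, and e^{tJ} can be computed block-by-block.

A has Jordan form
J =
  [3, 1]
  [0, 3]
(up to reordering of blocks).

Per-block formulas:
  For a 2×2 Jordan block J_2(3): exp(t · J_2(3)) = e^(3t)·(I + t·N), where N is the 2×2 nilpotent shift.

After assembling e^{tJ} and conjugating by P, we get:

e^{tA} =
  [t*exp(3*t) + exp(3*t), -t*exp(3*t)]
  [t*exp(3*t), -t*exp(3*t) + exp(3*t)]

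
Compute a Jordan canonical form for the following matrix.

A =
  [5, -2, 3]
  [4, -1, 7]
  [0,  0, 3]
J_1(1) ⊕ J_2(3)

The characteristic polynomial is
  det(x·I − A) = x^3 - 7*x^2 + 15*x - 9 = (x - 3)^2*(x - 1)

Eigenvalues and multiplicities (the geometric multiplicity of λ is n − rank(A − λI), which equals the number of Jordan blocks for λ):
  λ = 1: algebraic multiplicity = 1, geometric multiplicity = 1
  λ = 3: algebraic multiplicity = 2, geometric multiplicity = 1

Determining the block sizes for each eigenvalue:
  λ = 1: one block (gm = 1), so the single block has size am = 1 → block sizes [1]
  λ = 3: one block (gm = 1), so the single block has size am = 2 → block sizes [2]

Assembling the blocks gives a Jordan form
J =
  [1, 0, 0]
  [0, 3, 1]
  [0, 0, 3]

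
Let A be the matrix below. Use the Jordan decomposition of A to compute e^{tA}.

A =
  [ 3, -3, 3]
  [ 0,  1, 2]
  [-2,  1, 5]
e^{tA} =
  [-3*t^2*exp(3*t) + exp(3*t), 9*t^2*exp(3*t)/2 - 3*t*exp(3*t), 3*t*exp(3*t)]
  [-2*t^2*exp(3*t), 3*t^2*exp(3*t) - 2*t*exp(3*t) + exp(3*t), 2*t*exp(3*t)]
  [-2*t^2*exp(3*t) - 2*t*exp(3*t), 3*t^2*exp(3*t) + t*exp(3*t), 2*t*exp(3*t) + exp(3*t)]

Strategy: write A = P · J · P⁻¹ where J is a Jordan canonical form, so e^{tA} = P · e^{tJ} · P⁻¹, and e^{tJ} can be computed block-by-block.

A has Jordan form
J =
  [3, 1, 0]
  [0, 3, 1]
  [0, 0, 3]
(up to reordering of blocks).

Per-block formulas:
  For a 3×3 Jordan block J_3(3): exp(t · J_3(3)) = e^(3t)·(I + t·N + (t^2/2)·N^2), where N is the 3×3 nilpotent shift.

After assembling e^{tJ} and conjugating by P, we get:

e^{tA} =
  [-3*t^2*exp(3*t) + exp(3*t), 9*t^2*exp(3*t)/2 - 3*t*exp(3*t), 3*t*exp(3*t)]
  [-2*t^2*exp(3*t), 3*t^2*exp(3*t) - 2*t*exp(3*t) + exp(3*t), 2*t*exp(3*t)]
  [-2*t^2*exp(3*t) - 2*t*exp(3*t), 3*t^2*exp(3*t) + t*exp(3*t), 2*t*exp(3*t) + exp(3*t)]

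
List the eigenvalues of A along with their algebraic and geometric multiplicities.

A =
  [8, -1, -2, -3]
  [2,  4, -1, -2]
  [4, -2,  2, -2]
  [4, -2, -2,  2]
λ = 4: alg = 4, geom = 2

Step 1 — factor the characteristic polynomial to read off the algebraic multiplicities:
  χ_A(x) = (x - 4)^4

Step 2 — compute geometric multiplicities via the rank-nullity identity g(λ) = n − rank(A − λI):
  rank(A − (4)·I) = 2, so dim ker(A − (4)·I) = n − 2 = 2

Summary:
  λ = 4: algebraic multiplicity = 4, geometric multiplicity = 2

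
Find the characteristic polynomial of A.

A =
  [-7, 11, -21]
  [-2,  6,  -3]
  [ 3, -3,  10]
x^3 - 9*x^2 + 24*x - 16

Expanding det(x·I − A) (e.g. by cofactor expansion or by noting that A is similar to its Jordan form J, which has the same characteristic polynomial as A) gives
  χ_A(x) = x^3 - 9*x^2 + 24*x - 16
which factors as (x - 4)^2*(x - 1). The eigenvalues (with algebraic multiplicities) are λ = 1 with multiplicity 1, λ = 4 with multiplicity 2.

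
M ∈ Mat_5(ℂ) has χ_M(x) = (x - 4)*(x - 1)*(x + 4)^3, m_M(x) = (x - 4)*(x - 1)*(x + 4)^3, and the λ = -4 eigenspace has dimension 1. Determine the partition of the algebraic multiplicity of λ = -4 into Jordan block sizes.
Block sizes for λ = -4: [3]

Step 1 — from the characteristic polynomial, algebraic multiplicity of λ = -4 is 3. From dim ker(M − (-4)·I) = 1, there are exactly 1 Jordan blocks for λ = -4.
Step 2 — from the minimal polynomial, the factor (x + 4)^3 tells us the largest block for λ = -4 has size 3.
Step 3 — with total size 3, 1 blocks, and largest block 3, the block sizes (in nonincreasing order) are [3].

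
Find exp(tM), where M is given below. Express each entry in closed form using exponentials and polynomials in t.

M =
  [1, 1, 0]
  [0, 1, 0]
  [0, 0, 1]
e^{tM} =
  [exp(t), t*exp(t), 0]
  [0, exp(t), 0]
  [0, 0, exp(t)]

Strategy: write M = P · J · P⁻¹ where J is a Jordan canonical form, so e^{tM} = P · e^{tJ} · P⁻¹, and e^{tJ} can be computed block-by-block.

M has Jordan form
J =
  [1, 1, 0]
  [0, 1, 0]
  [0, 0, 1]
(up to reordering of blocks).

Per-block formulas:
  For a 1×1 block at λ = 1: exp(t · [1]) = [e^(1t)].
  For a 2×2 Jordan block J_2(1): exp(t · J_2(1)) = e^(1t)·(I + t·N), where N is the 2×2 nilpotent shift.

After assembling e^{tJ} and conjugating by P, we get:

e^{tM} =
  [exp(t), t*exp(t), 0]
  [0, exp(t), 0]
  [0, 0, exp(t)]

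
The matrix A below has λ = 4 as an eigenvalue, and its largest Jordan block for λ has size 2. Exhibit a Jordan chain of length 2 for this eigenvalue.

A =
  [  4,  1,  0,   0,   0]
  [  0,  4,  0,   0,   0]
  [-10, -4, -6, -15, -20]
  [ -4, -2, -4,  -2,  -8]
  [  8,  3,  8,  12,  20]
A Jordan chain for λ = 4 of length 2:
v_1 = (0, 0, -10, -4, 8)ᵀ
v_2 = (1, 0, 0, 0, 0)ᵀ

Let N = A − (4)·I. We want v_2 with N^2 v_2 = 0 but N^1 v_2 ≠ 0; then v_{j-1} := N · v_j for j = 2, …, 2.

Pick v_2 = (1, 0, 0, 0, 0)ᵀ.
Then v_1 = N · v_2 = (0, 0, -10, -4, 8)ᵀ.

Sanity check: (A − (4)·I) v_1 = (0, 0, 0, 0, 0)ᵀ = 0. ✓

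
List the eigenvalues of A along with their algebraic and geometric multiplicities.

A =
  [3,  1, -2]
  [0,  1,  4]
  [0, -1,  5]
λ = 3: alg = 3, geom = 2

Step 1 — factor the characteristic polynomial to read off the algebraic multiplicities:
  χ_A(x) = (x - 3)^3

Step 2 — compute geometric multiplicities via the rank-nullity identity g(λ) = n − rank(A − λI):
  rank(A − (3)·I) = 1, so dim ker(A − (3)·I) = n − 1 = 2

Summary:
  λ = 3: algebraic multiplicity = 3, geometric multiplicity = 2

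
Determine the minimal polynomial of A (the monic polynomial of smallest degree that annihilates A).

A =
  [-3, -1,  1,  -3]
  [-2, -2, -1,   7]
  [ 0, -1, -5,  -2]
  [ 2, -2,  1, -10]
x^3 + 15*x^2 + 75*x + 125

The characteristic polynomial is χ_A(x) = (x + 5)^4, so the eigenvalues are known. The minimal polynomial is
  m_A(x) = Π_λ (x − λ)^{k_λ}
where k_λ is the size of the *largest* Jordan block for λ (equivalently, the smallest k with (A − λI)^k v = 0 for every generalised eigenvector v of λ).

  λ = -5: largest Jordan block has size 3, contributing (x + 5)^3

So m_A(x) = (x + 5)^3 = x^3 + 15*x^2 + 75*x + 125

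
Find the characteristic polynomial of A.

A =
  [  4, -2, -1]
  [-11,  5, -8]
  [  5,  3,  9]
x^3 - 18*x^2 + 108*x - 216

Expanding det(x·I − A) (e.g. by cofactor expansion or by noting that A is similar to its Jordan form J, which has the same characteristic polynomial as A) gives
  χ_A(x) = x^3 - 18*x^2 + 108*x - 216
which factors as (x - 6)^3. The eigenvalues (with algebraic multiplicities) are λ = 6 with multiplicity 3.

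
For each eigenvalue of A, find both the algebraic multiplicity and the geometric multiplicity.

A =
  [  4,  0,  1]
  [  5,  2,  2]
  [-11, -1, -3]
λ = 1: alg = 3, geom = 1

Step 1 — factor the characteristic polynomial to read off the algebraic multiplicities:
  χ_A(x) = (x - 1)^3

Step 2 — compute geometric multiplicities via the rank-nullity identity g(λ) = n − rank(A − λI):
  rank(A − (1)·I) = 2, so dim ker(A − (1)·I) = n − 2 = 1

Summary:
  λ = 1: algebraic multiplicity = 3, geometric multiplicity = 1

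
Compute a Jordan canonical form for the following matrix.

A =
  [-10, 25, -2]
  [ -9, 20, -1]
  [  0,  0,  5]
J_3(5)

The characteristic polynomial is
  det(x·I − A) = x^3 - 15*x^2 + 75*x - 125 = (x - 5)^3

Eigenvalues and multiplicities (the geometric multiplicity of λ is n − rank(A − λI), which equals the number of Jordan blocks for λ):
  λ = 5: algebraic multiplicity = 3, geometric multiplicity = 1

Determining the block sizes for each eigenvalue:
  λ = 5: one block (gm = 1), so the single block has size am = 3 → block sizes [3]

Assembling the blocks gives a Jordan form
J =
  [5, 1, 0]
  [0, 5, 1]
  [0, 0, 5]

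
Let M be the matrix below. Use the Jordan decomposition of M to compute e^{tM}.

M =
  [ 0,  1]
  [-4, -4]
e^{tM} =
  [2*t*exp(-2*t) + exp(-2*t), t*exp(-2*t)]
  [-4*t*exp(-2*t), -2*t*exp(-2*t) + exp(-2*t)]

Strategy: write M = P · J · P⁻¹ where J is a Jordan canonical form, so e^{tM} = P · e^{tJ} · P⁻¹, and e^{tJ} can be computed block-by-block.

M has Jordan form
J =
  [-2,  1]
  [ 0, -2]
(up to reordering of blocks).

Per-block formulas:
  For a 2×2 Jordan block J_2(-2): exp(t · J_2(-2)) = e^(-2t)·(I + t·N), where N is the 2×2 nilpotent shift.

After assembling e^{tJ} and conjugating by P, we get:

e^{tM} =
  [2*t*exp(-2*t) + exp(-2*t), t*exp(-2*t)]
  [-4*t*exp(-2*t), -2*t*exp(-2*t) + exp(-2*t)]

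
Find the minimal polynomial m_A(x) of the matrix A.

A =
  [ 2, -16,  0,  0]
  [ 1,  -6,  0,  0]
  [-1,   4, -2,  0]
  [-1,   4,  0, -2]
x^2 + 4*x + 4

The characteristic polynomial is χ_A(x) = (x + 2)^4, so the eigenvalues are known. The minimal polynomial is
  m_A(x) = Π_λ (x − λ)^{k_λ}
where k_λ is the size of the *largest* Jordan block for λ (equivalently, the smallest k with (A − λI)^k v = 0 for every generalised eigenvector v of λ).

  λ = -2: largest Jordan block has size 2, contributing (x + 2)^2

So m_A(x) = (x + 2)^2 = x^2 + 4*x + 4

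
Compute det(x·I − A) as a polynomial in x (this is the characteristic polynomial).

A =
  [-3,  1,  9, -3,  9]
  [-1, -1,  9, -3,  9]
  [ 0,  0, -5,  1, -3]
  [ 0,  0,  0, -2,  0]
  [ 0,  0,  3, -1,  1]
x^5 + 10*x^4 + 40*x^3 + 80*x^2 + 80*x + 32

Expanding det(x·I − A) (e.g. by cofactor expansion or by noting that A is similar to its Jordan form J, which has the same characteristic polynomial as A) gives
  χ_A(x) = x^5 + 10*x^4 + 40*x^3 + 80*x^2 + 80*x + 32
which factors as (x + 2)^5. The eigenvalues (with algebraic multiplicities) are λ = -2 with multiplicity 5.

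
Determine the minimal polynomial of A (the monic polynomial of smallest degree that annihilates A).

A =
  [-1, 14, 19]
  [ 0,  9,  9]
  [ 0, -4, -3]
x^3 - 5*x^2 + 3*x + 9

The characteristic polynomial is χ_A(x) = (x - 3)^2*(x + 1), so the eigenvalues are known. The minimal polynomial is
  m_A(x) = Π_λ (x − λ)^{k_λ}
where k_λ is the size of the *largest* Jordan block for λ (equivalently, the smallest k with (A − λI)^k v = 0 for every generalised eigenvector v of λ).

  λ = -1: largest Jordan block has size 1, contributing (x + 1)
  λ = 3: largest Jordan block has size 2, contributing (x − 3)^2

So m_A(x) = (x - 3)^2*(x + 1) = x^3 - 5*x^2 + 3*x + 9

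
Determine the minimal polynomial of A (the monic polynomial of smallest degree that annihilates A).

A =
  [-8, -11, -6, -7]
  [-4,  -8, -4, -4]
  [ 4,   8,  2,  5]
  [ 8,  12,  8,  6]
x^2 + 4*x + 4

The characteristic polynomial is χ_A(x) = (x + 2)^4, so the eigenvalues are known. The minimal polynomial is
  m_A(x) = Π_λ (x − λ)^{k_λ}
where k_λ is the size of the *largest* Jordan block for λ (equivalently, the smallest k with (A − λI)^k v = 0 for every generalised eigenvector v of λ).

  λ = -2: largest Jordan block has size 2, contributing (x + 2)^2

So m_A(x) = (x + 2)^2 = x^2 + 4*x + 4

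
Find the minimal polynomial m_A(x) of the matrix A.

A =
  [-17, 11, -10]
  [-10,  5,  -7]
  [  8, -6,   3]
x^3 + 9*x^2 + 27*x + 27

The characteristic polynomial is χ_A(x) = (x + 3)^3, so the eigenvalues are known. The minimal polynomial is
  m_A(x) = Π_λ (x − λ)^{k_λ}
where k_λ is the size of the *largest* Jordan block for λ (equivalently, the smallest k with (A − λI)^k v = 0 for every generalised eigenvector v of λ).

  λ = -3: largest Jordan block has size 3, contributing (x + 3)^3

So m_A(x) = (x + 3)^3 = x^3 + 9*x^2 + 27*x + 27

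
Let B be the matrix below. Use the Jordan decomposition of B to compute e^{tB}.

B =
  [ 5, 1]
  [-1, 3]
e^{tB} =
  [t*exp(4*t) + exp(4*t), t*exp(4*t)]
  [-t*exp(4*t), -t*exp(4*t) + exp(4*t)]

Strategy: write B = P · J · P⁻¹ where J is a Jordan canonical form, so e^{tB} = P · e^{tJ} · P⁻¹, and e^{tJ} can be computed block-by-block.

B has Jordan form
J =
  [4, 1]
  [0, 4]
(up to reordering of blocks).

Per-block formulas:
  For a 2×2 Jordan block J_2(4): exp(t · J_2(4)) = e^(4t)·(I + t·N), where N is the 2×2 nilpotent shift.

After assembling e^{tJ} and conjugating by P, we get:

e^{tB} =
  [t*exp(4*t) + exp(4*t), t*exp(4*t)]
  [-t*exp(4*t), -t*exp(4*t) + exp(4*t)]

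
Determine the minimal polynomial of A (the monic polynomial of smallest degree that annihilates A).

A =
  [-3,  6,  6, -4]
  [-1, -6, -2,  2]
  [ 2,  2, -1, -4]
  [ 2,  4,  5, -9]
x^3 + 14*x^2 + 65*x + 100

The characteristic polynomial is χ_A(x) = (x + 4)*(x + 5)^3, so the eigenvalues are known. The minimal polynomial is
  m_A(x) = Π_λ (x − λ)^{k_λ}
where k_λ is the size of the *largest* Jordan block for λ (equivalently, the smallest k with (A − λI)^k v = 0 for every generalised eigenvector v of λ).

  λ = -5: largest Jordan block has size 2, contributing (x + 5)^2
  λ = -4: largest Jordan block has size 1, contributing (x + 4)

So m_A(x) = (x + 4)*(x + 5)^2 = x^3 + 14*x^2 + 65*x + 100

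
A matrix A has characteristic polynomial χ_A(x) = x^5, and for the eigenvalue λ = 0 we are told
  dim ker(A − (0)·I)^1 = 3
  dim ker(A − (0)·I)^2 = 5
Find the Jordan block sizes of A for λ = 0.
Block sizes for λ = 0: [2, 2, 1]

From the dimensions of kernels of powers, the number of Jordan blocks of size at least j is d_j − d_{j−1} where d_j = dim ker(N^j) (with d_0 = 0). Computing the differences gives [3, 2].
The number of blocks of size exactly k is (#blocks of size ≥ k) − (#blocks of size ≥ k + 1), so the partition is: 1 block(s) of size 1, 2 block(s) of size 2.
In nonincreasing order the block sizes are [2, 2, 1].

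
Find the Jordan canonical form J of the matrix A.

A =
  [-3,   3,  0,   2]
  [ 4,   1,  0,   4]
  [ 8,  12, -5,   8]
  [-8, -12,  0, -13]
J_2(-5) ⊕ J_1(-5) ⊕ J_1(-5)

The characteristic polynomial is
  det(x·I − A) = x^4 + 20*x^3 + 150*x^2 + 500*x + 625 = (x + 5)^4

Eigenvalues and multiplicities (the geometric multiplicity of λ is n − rank(A − λI), which equals the number of Jordan blocks for λ):
  λ = -5: algebraic multiplicity = 4, geometric multiplicity = 3

Determining the block sizes for each eigenvalue:
  λ = -5: 3 blocks summing to 4 forces exactly one block of size 2 and the rest size 1 → block sizes [2, 1, 1]

Assembling the blocks gives a Jordan form
J =
  [-5,  1,  0,  0]
  [ 0, -5,  0,  0]
  [ 0,  0, -5,  0]
  [ 0,  0,  0, -5]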